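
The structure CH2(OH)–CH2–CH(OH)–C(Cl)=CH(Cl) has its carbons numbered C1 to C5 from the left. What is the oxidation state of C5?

Each bond to a more electronegative atom (O, N, halogen) counts +1, each bond to a less electronegative atom (H, metal, B, Si) counts −1, and each C–C bond counts 0.
C5 has a double bond to C (2×0 = 0), one bond to H (-1), one bond to Cl (+1).
Oxidation state = 0 − 1 + 1 = 0.

0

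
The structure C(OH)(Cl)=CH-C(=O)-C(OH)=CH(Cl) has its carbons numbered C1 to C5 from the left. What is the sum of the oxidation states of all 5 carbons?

Tallying each carbon's bonds:
C1: 2C, 1O, 1Cl → 0 + 1 + 1 = +2
C2: 3C, 1H → 0 − 1 = -1
C3: 2C, 2O → 0 + 2 = +2
C4: 3C, 1O → 0 + 1 = +1
C5: 2C, 1H, 1Cl → 0 − 1 + 1 = 0
Sum = +2 − 1 + 2 + 1 + 0 = +4.

+4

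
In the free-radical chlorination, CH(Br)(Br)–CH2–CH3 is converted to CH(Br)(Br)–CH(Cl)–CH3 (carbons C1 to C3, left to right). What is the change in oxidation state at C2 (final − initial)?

+2

Before: C2 has 2 bonds to C, 2 bonds to H → oxidation state -2.
After: C2 has 2 bonds to C, 1 bond to H, 1 bond to Cl → oxidation state 0.
Δ = 0 − (-2) = +2, so this is an oxidation at C2.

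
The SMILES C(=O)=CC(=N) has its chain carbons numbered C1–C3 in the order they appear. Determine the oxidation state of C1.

+2

Count +1 for every bond to an atom more electronegative than carbon and −1 for every bond to one less electronegative; C–C bonds are 0.
C1 has a double bond to C (2×0 = 0), a double bond to O (2×+1 = +2).
Oxidation state = 0 + 2 = +2.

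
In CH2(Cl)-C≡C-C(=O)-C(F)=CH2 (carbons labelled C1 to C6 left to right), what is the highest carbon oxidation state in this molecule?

+2

Assign +1 per bond to O/N/halogen, −1 per bond to H or an electropositive element, and 0 per bond to carbon. Tallying each carbon:
C1: 1C, 2H, 1Cl → 0 − 2 + 1 = -1
C2: 4C → 0 = 0
C3: 4C → 0 = 0
C4: 2C, 2O → 0 + 2 = +2
C5: 3C, 1F → 0 + 1 = +1
C6: 2C, 2H → 0 − 2 = -2
The highest value is +2.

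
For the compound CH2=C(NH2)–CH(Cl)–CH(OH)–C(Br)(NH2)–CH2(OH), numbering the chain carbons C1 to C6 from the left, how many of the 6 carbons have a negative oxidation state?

Tallying each carbon's bonds:
C1: 2C, 2H → 0 − 2 = -2
C2: 3C, 1N → 0 + 1 = +1
C3: 2C, 1H, 1Cl → 0 − 1 + 1 = 0
C4: 2C, 1H, 1O → 0 − 1 + 1 = 0
C5: 2C, 1N, 1Br → 0 + 1 + 1 = +2
C6: 1C, 2H, 1O → 0 − 2 + 1 = -1
2 carbons (C1, C6) meet the condition.

2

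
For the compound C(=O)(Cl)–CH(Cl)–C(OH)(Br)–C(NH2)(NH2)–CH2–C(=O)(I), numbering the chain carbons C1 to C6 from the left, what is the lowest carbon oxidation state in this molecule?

Tallying each carbon's bonds:
C1: 1C, 2O, 1Cl → 0 + 2 + 1 = +3
C2: 2C, 1H, 1Cl → 0 − 1 + 1 = 0
C3: 2C, 1O, 1Br → 0 + 1 + 1 = +2
C4: 2C, 2N → 0 + 2 = +2
C5: 2C, 2H → 0 − 2 = -2
C6: 1C, 2O, 1I → 0 + 2 + 1 = +3
The lowest value is -2.

-2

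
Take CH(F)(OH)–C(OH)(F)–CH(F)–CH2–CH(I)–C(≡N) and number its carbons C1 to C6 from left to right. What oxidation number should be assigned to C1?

Each bond to a more electronegative atom (O, N, halogen) counts +1, each bond to a less electronegative atom (H, metal, B, Si) counts −1, and each C–C bond counts 0.
C1 has one bond to C (0), one bond to H (-1), one bond to F (+1), one bond to O (+1).
Oxidation state = 0 − 1 + 1 + 1 = +1.

+1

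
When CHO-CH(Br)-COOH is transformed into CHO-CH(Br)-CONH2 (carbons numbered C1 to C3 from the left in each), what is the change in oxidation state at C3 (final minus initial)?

Before: C3 has 1 bond to C, 3 bonds to O → oxidation state +3.
After: C3 has 1 bond to C, 2 bonds to O, 1 bond to N → oxidation state +3.
Δ = +3 − (+3) = 0, so no net redox change at C3.

0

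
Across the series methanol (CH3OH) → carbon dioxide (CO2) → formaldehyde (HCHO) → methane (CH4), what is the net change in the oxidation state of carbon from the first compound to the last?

-2

Carbon oxidation states along the series — methanol: -2, carbon dioxide: +4, formaldehyde: 0, methane: -4.
Net change = -4 − (-2) = -2.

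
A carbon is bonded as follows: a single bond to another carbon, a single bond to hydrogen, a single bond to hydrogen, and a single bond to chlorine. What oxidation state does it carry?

-1

Assign +1 per bond to O/N/halogen, −1 per bond to H or an electropositive element, and 0 per bond to carbon.
The carbon has one bond to C (0), one bond to H (-1), one bond to H (-1), one bond to Cl (+1).
Oxidation state = 0 − 1 − 1 + 1 = -1.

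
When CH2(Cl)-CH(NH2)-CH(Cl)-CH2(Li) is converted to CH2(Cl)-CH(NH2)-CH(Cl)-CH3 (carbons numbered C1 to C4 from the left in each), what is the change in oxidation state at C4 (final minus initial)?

0

Before: C4 has 1 bond to C, 2 bonds to H, 1 bond to Li → oxidation state -3.
After: C4 has 1 bond to C, 3 bonds to H → oxidation state -3.
Δ = -3 − (-3) = 0, so no net redox change at C4.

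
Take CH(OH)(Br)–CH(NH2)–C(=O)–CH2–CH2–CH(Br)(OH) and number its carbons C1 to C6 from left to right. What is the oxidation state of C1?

+1

Count +1 for every bond to an atom more electronegative than carbon and −1 for every bond to one less electronegative; C–C bonds are 0.
C1 has one bond to C (0), one bond to O (+1), one bond to Br (+1), one bond to H (-1).
Oxidation state = 0 + 1 + 1 − 1 = +1.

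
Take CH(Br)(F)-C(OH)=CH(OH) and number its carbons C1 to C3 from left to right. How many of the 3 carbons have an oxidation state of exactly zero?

1

Tallying each carbon's bonds:
C1: 1C, 1H, 1F, 1Br → 0 − 1 + 1 + 1 = +1
C2: 3C, 1O → 0 + 1 = +1
C3: 2C, 1H, 1O → 0 − 1 + 1 = 0
1 carbon (C3) meets the condition.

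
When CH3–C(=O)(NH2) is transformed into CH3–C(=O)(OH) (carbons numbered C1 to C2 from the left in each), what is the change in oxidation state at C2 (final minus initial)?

Before: C2 has 1 bond to C, 2 bonds to O, 1 bond to N → oxidation state +3.
After: C2 has 1 bond to C, 3 bonds to O → oxidation state +3.
Δ = +3 − (+3) = 0, so no net redox change at C2.

0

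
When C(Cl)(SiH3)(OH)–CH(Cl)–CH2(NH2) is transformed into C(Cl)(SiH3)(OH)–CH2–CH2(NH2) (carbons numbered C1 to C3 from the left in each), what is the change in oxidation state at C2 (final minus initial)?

-2

Before: C2 has 2 bonds to C, 1 bond to H, 1 bond to Cl → oxidation state 0.
After: C2 has 2 bonds to C, 2 bonds to H → oxidation state -2.
Δ = -2 − (0) = -2, so this is a reduction at C2.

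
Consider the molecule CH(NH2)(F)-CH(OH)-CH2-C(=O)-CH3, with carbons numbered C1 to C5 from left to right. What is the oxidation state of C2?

Bonds to more-electronegative neighbours contribute +1 each, bonds to H or metals contribute −1 each, and C–C bonds contribute 0.
C2 has one bond to C (0), one bond to C (0), one bond to O (+1), one bond to H (-1).
Oxidation state = 0 + 0 + 1 − 1 = 0.

0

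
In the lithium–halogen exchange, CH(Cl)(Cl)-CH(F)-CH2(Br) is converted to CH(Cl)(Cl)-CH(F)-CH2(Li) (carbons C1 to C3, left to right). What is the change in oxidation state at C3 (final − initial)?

Before: C3 has 1 bond to C, 2 bonds to H, 1 bond to Br → oxidation state -1.
After: C3 has 1 bond to C, 2 bonds to H, 1 bond to Li → oxidation state -3.
Δ = -3 − (-1) = -2, so this is a reduction at C3.

-2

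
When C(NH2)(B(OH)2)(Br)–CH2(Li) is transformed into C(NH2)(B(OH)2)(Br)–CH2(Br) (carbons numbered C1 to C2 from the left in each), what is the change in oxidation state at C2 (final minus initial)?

+2

Before: C2 has 1 bond to C, 2 bonds to H, 1 bond to Li → oxidation state -3.
After: C2 has 1 bond to C, 2 bonds to H, 1 bond to Br → oxidation state -1.
Δ = -1 − (-3) = +2, so this is an oxidation at C2.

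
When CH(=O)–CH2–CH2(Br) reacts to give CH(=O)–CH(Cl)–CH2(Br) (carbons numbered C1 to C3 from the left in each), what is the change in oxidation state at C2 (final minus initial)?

Before: C2 has 2 bonds to C, 2 bonds to H → oxidation state -2.
After: C2 has 2 bonds to C, 1 bond to H, 1 bond to Cl → oxidation state 0.
Δ = 0 − (-2) = +2, so this is an oxidation at C2.

+2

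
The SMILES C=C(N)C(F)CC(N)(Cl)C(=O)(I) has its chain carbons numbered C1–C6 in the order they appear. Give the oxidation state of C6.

+3

Bonds to more-electronegative neighbours contribute +1 each, bonds to H or metals contribute −1 each, and C–C bonds contribute 0.
C6 has one bond to C (0), a double bond to O (2×+1 = +2), one bond to I (+1).
Oxidation state = 0 + 2 + 1 = +3.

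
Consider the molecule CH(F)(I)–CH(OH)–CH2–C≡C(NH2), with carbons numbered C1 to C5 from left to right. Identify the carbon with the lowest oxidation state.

C3

Tallying each carbon's bonds:
C1: 1C, 1H, 1F, 1I → 0 − 1 + 1 + 1 = +1
C2: 2C, 1H, 1O → 0 − 1 + 1 = 0
C3: 2C, 2H → 0 − 2 = -2
C4: 4C → 0 = 0
C5: 3C, 1N → 0 + 1 = +1
The most reduced carbon is C3 at -2.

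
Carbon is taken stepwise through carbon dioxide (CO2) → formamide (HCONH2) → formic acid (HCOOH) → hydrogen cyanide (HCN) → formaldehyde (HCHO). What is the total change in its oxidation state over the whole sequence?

Carbon oxidation states along the series — carbon dioxide: +4, formamide: +2, formic acid: +2, hydrogen cyanide: +2, formaldehyde: 0.
Net change = 0 − (+4) = -4.

-4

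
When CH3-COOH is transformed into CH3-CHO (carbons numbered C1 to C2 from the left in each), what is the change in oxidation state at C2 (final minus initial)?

Before: C2 has 1 bond to C, 3 bonds to O → oxidation state +3.
After: C2 has 1 bond to C, 1 bond to H, 2 bonds to O → oxidation state +1.
Δ = +1 − (+3) = -2, so this is a reduction at C2.

-2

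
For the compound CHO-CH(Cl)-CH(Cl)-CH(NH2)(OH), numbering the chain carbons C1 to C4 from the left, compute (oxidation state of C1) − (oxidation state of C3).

+1

C1: 1C, 1H, 2O → 0 − 1 + 2 = +1
C3: 2C, 1H, 1Cl → 0 − 1 + 1 = 0
Difference: +1 − (0) = +1.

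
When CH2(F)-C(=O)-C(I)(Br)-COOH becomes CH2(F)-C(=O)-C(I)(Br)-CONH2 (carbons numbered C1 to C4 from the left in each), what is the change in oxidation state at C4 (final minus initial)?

0

Before: C4 has 1 bond to C, 3 bonds to O → oxidation state +3.
After: C4 has 1 bond to C, 2 bonds to O, 1 bond to N → oxidation state +3.
Δ = +3 − (+3) = 0, so no net redox change at C4.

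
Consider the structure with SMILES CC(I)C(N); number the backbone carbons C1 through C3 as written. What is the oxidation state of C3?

-1

Assign +1 per bond to O/N/halogen, −1 per bond to H or an electropositive element, and 0 per bond to carbon.
C3 has one bond to C (0), one bond to H (-1), one bond to N (+1), one bond to H (-1).
Oxidation state = 0 − 1 + 1 − 1 = -1.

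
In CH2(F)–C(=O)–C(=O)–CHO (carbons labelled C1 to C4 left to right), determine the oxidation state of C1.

C1 has one bond to C (0), one bond to H (-1), one bond to F (+1), one bond to H (-1).
Oxidation state = 0 − 1 + 1 − 1 = -1.

-1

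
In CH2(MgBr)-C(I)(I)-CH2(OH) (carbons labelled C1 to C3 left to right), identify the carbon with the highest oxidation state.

C2

Assign +1 per bond to O/N/halogen, −1 per bond to H or an electropositive element, and 0 per bond to carbon. Tallying each carbon:
C1: 1C, 2H, 1Mg → 0 − 2 − 1 = -3
C2: 2C, 2I → 0 + 2 = +2
C3: 1C, 2H, 1O → 0 − 2 + 1 = -1
The most oxidised carbon is C2 at +2.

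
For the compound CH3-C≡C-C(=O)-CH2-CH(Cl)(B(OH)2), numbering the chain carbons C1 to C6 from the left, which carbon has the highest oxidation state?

C4

Each bond to a more electronegative atom (O, N, halogen) counts +1, each bond to a less electronegative atom (H, metal, B, Si) counts −1, and each C–C bond counts 0. Tallying each carbon:
C1: 1C, 3H → 0 − 3 = -3
C2: 4C → 0 = 0
C3: 4C → 0 = 0
C4: 2C, 2O → 0 + 2 = +2
C5: 2C, 2H → 0 − 2 = -2
C6: 1C, 1H, 1Cl, 1B → 0 − 1 + 1 − 1 = -1
The most oxidised carbon is C4 at +2.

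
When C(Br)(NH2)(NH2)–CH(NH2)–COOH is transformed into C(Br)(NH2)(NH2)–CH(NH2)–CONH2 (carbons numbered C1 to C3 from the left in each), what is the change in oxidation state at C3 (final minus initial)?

0

Before: C3 has 1 bond to C, 3 bonds to O → oxidation state +3.
After: C3 has 1 bond to C, 2 bonds to O, 1 bond to N → oxidation state +3.
Δ = +3 − (+3) = 0, so no net redox change at C3.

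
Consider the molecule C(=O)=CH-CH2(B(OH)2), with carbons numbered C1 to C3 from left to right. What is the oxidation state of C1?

C1 has a double bond to C (2×0 = 0), a double bond to O (2×+1 = +2).
Oxidation state = 0 + 2 = +2.

+2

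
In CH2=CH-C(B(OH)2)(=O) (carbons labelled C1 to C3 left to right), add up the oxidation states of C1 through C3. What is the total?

Tallying each carbon's bonds:
C1: 2C, 2H → 0 − 2 = -2
C2: 3C, 1H → 0 − 1 = -1
C3: 1C, 2O, 1B → 0 + 2 − 1 = +1
Sum = -2 − 1 + 1 = -2.

-2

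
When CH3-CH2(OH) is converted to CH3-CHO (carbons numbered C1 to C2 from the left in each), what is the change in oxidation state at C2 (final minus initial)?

Before: C2 has 1 bond to C, 2 bonds to H, 1 bond to O → oxidation state -1.
After: C2 has 1 bond to C, 1 bond to H, 2 bonds to O → oxidation state +1.
Δ = +1 − (-1) = +2, so this is an oxidation at C2.

+2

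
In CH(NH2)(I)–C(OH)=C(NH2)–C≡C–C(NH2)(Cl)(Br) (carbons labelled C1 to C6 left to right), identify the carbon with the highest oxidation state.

Tallying each carbon's bonds:
C1: 1C, 1H, 1N, 1I → 0 − 1 + 1 + 1 = +1
C2: 3C, 1O → 0 + 1 = +1
C3: 3C, 1N → 0 + 1 = +1
C4: 4C → 0 = 0
C5: 4C → 0 = 0
C6: 1C, 1N, 1Cl, 1Br → 0 + 1 + 1 + 1 = +3
The most oxidised carbon is C6 at +3.

C6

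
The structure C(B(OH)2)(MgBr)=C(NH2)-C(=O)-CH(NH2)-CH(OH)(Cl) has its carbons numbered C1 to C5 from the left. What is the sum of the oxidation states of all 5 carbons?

Tallying each carbon's bonds:
C1: 2C, 1Mg, 1B → 0 − 1 − 1 = -2
C2: 3C, 1N → 0 + 1 = +1
C3: 2C, 2O → 0 + 2 = +2
C4: 2C, 1H, 1N → 0 − 1 + 1 = 0
C5: 1C, 1H, 1O, 1Cl → 0 − 1 + 1 + 1 = +1
Sum = -2 + 1 + 2 + 0 + 1 = +2.

+2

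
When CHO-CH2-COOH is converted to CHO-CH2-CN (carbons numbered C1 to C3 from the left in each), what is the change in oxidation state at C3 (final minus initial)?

Before: C3 has 1 bond to C, 3 bonds to O → oxidation state +3.
After: C3 has 1 bond to C, 3 bonds to N → oxidation state +3.
Δ = +3 − (+3) = 0, so no net redox change at C3.

0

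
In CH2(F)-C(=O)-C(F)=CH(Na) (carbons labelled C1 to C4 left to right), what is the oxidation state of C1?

Bonds to more-electronegative neighbours contribute +1 each, bonds to H or metals contribute −1 each, and C–C bonds contribute 0.
C1 has one bond to C (0), one bond to F (+1), one bond to H (-1), one bond to H (-1).
Oxidation state = 0 + 1 − 1 − 1 = -1.

-1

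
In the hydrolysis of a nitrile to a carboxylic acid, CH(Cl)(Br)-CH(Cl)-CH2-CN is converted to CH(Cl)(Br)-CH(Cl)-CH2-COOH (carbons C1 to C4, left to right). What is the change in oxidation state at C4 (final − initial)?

0

Before: C4 has 1 bond to C, 3 bonds to N → oxidation state +3.
After: C4 has 1 bond to C, 3 bonds to O → oxidation state +3.
Δ = +3 − (+3) = 0, so no net redox change at C4.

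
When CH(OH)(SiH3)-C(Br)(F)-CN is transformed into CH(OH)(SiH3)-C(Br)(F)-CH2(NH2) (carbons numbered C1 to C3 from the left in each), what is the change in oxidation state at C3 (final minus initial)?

-4

Before: C3 has 1 bond to C, 3 bonds to N → oxidation state +3.
After: C3 has 1 bond to C, 2 bonds to H, 1 bond to N → oxidation state -1.
Δ = -1 − (+3) = -4, so this is a reduction at C3.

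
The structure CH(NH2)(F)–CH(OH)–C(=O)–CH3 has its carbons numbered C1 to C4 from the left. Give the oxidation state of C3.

+2

Assign +1 per bond to O/N/halogen, −1 per bond to H or an electropositive element, and 0 per bond to carbon.
C3 has one bond to C (0), one bond to C (0), a double bond to O (2×+1 = +2).
Oxidation state = 0 + 0 + 2 = +2.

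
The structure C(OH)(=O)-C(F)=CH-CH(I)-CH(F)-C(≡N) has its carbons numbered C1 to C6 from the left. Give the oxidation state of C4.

Assign +1 per bond to O/N/halogen, −1 per bond to H or an electropositive element, and 0 per bond to carbon.
C4 has one bond to C (0), one bond to C (0), one bond to I (+1), one bond to H (-1).
Oxidation state = 0 + 0 + 1 − 1 = 0.

0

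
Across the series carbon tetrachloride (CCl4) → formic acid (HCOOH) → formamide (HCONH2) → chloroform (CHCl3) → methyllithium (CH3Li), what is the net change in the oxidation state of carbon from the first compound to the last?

-8

Carbon oxidation states along the series — carbon tetrachloride: +4, formic acid: +2, formamide: +2, chloroform: +2, methyllithium: -4.
Net change = -4 − (+4) = -8.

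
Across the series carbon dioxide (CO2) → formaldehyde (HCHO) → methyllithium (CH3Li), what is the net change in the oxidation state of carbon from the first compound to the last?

Carbon oxidation states along the series — carbon dioxide: +4, formaldehyde: 0, methyllithium: -4.
Net change = -4 − (+4) = -8.

-8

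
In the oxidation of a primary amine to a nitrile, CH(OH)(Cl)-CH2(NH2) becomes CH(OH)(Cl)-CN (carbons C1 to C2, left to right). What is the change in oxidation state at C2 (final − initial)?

Before: C2 has 1 bond to C, 2 bonds to H, 1 bond to N → oxidation state -1.
After: C2 has 1 bond to C, 3 bonds to N → oxidation state +3.
Δ = +3 − (-1) = +4, so this is an oxidation at C2.

+4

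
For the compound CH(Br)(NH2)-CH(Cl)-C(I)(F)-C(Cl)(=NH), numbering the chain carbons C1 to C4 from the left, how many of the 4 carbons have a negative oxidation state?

Count +1 for every bond to an atom more electronegative than carbon and −1 for every bond to one less electronegative; C–C bonds are 0. Tallying each carbon:
C1: 1C, 1H, 1N, 1Br → 0 − 1 + 1 + 1 = +1
C2: 2C, 1H, 1Cl → 0 − 1 + 1 = 0
C3: 2C, 1F, 1I → 0 + 1 + 1 = +2
C4: 1C, 2N, 1Cl → 0 + 2 + 1 = +3
0 carbons meet the condition.

0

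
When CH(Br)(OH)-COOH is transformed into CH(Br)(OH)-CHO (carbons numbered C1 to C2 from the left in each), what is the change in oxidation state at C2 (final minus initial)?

-2

Before: C2 has 1 bond to C, 3 bonds to O → oxidation state +3.
After: C2 has 1 bond to C, 1 bond to H, 2 bonds to O → oxidation state +1.
Δ = +1 − (+3) = -2, so this is a reduction at C2.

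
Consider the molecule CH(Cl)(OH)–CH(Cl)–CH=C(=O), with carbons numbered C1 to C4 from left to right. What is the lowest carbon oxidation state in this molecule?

Tallying each carbon's bonds:
C1: 1C, 1H, 1O, 1Cl → 0 − 1 + 1 + 1 = +1
C2: 2C, 1H, 1Cl → 0 − 1 + 1 = 0
C3: 3C, 1H → 0 − 1 = -1
C4: 2C, 2O → 0 + 2 = +2
The lowest value is -1.

-1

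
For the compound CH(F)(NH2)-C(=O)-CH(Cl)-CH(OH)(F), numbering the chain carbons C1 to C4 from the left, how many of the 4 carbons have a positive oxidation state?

3

Tallying each carbon's bonds:
C1: 1C, 1H, 1N, 1F → 0 − 1 + 1 + 1 = +1
C2: 2C, 2O → 0 + 2 = +2
C3: 2C, 1H, 1Cl → 0 − 1 + 1 = 0
C4: 1C, 1H, 1O, 1F → 0 − 1 + 1 + 1 = +1
3 carbons (C1, C2, C4) meet the condition.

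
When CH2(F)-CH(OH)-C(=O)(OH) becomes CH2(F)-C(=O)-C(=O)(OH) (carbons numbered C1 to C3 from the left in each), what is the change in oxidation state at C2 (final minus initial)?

+2

Before: C2 has 2 bonds to C, 1 bond to H, 1 bond to O → oxidation state 0.
After: C2 has 2 bonds to C, 2 bonds to O → oxidation state +2.
Δ = +2 − (0) = +2, so this is an oxidation at C2.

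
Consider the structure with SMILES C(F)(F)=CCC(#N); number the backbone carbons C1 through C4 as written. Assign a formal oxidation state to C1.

C1 has a double bond to C (2×0 = 0), one bond to F (+1), one bond to F (+1).
Oxidation state = 0 + 1 + 1 = +2.

+2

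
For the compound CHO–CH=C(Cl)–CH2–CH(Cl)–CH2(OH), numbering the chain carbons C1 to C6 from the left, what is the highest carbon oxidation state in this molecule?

Each bond to a more electronegative atom (O, N, halogen) counts +1, each bond to a less electronegative atom (H, metal, B, Si) counts −1, and each C–C bond counts 0. Tallying each carbon:
C1: 1C, 1H, 2O → 0 − 1 + 2 = +1
C2: 3C, 1H → 0 − 1 = -1
C3: 3C, 1Cl → 0 + 1 = +1
C4: 2C, 2H → 0 − 2 = -2
C5: 2C, 1H, 1Cl → 0 − 1 + 1 = 0
C6: 1C, 2H, 1O → 0 − 2 + 1 = -1
The highest value is +1.

+1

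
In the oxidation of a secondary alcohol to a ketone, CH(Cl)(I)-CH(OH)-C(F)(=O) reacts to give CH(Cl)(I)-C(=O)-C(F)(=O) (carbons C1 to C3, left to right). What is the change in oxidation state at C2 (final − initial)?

Before: C2 has 2 bonds to C, 1 bond to H, 1 bond to O → oxidation state 0.
After: C2 has 2 bonds to C, 2 bonds to O → oxidation state +2.
Δ = +2 − (0) = +2, so this is an oxidation at C2.

+2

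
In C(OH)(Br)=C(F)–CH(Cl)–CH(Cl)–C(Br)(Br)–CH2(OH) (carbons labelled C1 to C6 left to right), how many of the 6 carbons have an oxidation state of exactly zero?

2

Count +1 for every bond to an atom more electronegative than carbon and −1 for every bond to one less electronegative; C–C bonds are 0. Tallying each carbon:
C1: 2C, 1O, 1Br → 0 + 1 + 1 = +2
C2: 3C, 1F → 0 + 1 = +1
C3: 2C, 1H, 1Cl → 0 − 1 + 1 = 0
C4: 2C, 1H, 1Cl → 0 − 1 + 1 = 0
C5: 2C, 2Br → 0 + 2 = +2
C6: 1C, 2H, 1O → 0 − 2 + 1 = -1
2 carbons (C3, C4) meet the condition.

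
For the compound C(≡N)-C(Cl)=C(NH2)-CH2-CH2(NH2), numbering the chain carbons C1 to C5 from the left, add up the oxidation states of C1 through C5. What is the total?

+2

Tallying each carbon's bonds:
C1: 1C, 3N → 0 + 3 = +3
C2: 3C, 1Cl → 0 + 1 = +1
C3: 3C, 1N → 0 + 1 = +1
C4: 2C, 2H → 0 − 2 = -2
C5: 1C, 2H, 1N → 0 − 2 + 1 = -1
Sum = +3 + 1 + 1 − 2 − 1 = +2.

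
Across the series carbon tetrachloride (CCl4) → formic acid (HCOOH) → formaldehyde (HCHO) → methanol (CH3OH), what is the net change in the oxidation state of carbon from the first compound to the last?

Carbon oxidation states along the series — carbon tetrachloride: +4, formic acid: +2, formaldehyde: 0, methanol: -2.
Net change = -2 − (+4) = -6.

-6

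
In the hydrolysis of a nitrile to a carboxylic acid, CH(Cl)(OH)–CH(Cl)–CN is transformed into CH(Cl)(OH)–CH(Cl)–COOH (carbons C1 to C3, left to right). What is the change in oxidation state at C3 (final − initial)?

0

Before: C3 has 1 bond to C, 3 bonds to N → oxidation state +3.
After: C3 has 1 bond to C, 3 bonds to O → oxidation state +3.
Δ = +3 − (+3) = 0, so no net redox change at C3.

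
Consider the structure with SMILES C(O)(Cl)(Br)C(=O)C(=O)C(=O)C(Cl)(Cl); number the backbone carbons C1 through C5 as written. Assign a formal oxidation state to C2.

+2

Bonds to more-electronegative neighbours contribute +1 each, bonds to H or metals contribute −1 each, and C–C bonds contribute 0.
C2 has one bond to C (0), one bond to C (0), a double bond to O (2×+1 = +2).
Oxidation state = 0 + 0 + 2 = +2.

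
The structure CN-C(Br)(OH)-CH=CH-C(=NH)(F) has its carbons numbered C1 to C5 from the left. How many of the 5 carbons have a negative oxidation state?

2

Tallying each carbon's bonds:
C1: 1C, 3N → 0 + 3 = +3
C2: 2C, 1O, 1Br → 0 + 1 + 1 = +2
C3: 3C, 1H → 0 − 1 = -1
C4: 3C, 1H → 0 − 1 = -1
C5: 1C, 2N, 1F → 0 + 2 + 1 = +3
2 carbons (C3, C4) meet the condition.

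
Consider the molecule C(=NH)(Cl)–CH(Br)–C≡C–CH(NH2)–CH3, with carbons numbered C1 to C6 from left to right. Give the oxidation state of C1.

Each bond to a more electronegative atom (O, N, halogen) counts +1, each bond to a less electronegative atom (H, metal, B, Si) counts −1, and each C–C bond counts 0.
C1 has one bond to C (0), a double bond to N (2×+1 = +2), one bond to Cl (+1).
Oxidation state = 0 + 2 + 1 = +3.

+3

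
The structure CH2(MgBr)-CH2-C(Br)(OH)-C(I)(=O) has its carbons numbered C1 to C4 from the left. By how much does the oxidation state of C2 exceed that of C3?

-4

C2: 2C, 2H → 0 − 2 = -2
C3: 2C, 1O, 1Br → 0 + 1 + 1 = +2
Difference: -2 − (+2) = -4.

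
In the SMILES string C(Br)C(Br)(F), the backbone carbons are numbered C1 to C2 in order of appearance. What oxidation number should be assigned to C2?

Each bond to a more electronegative atom (O, N, halogen) counts +1, each bond to a less electronegative atom (H, metal, B, Si) counts −1, and each C–C bond counts 0.
C2 has one bond to C (0), one bond to H (-1), one bond to Br (+1), one bond to F (+1).
Oxidation state = 0 − 1 + 1 + 1 = +1.

+1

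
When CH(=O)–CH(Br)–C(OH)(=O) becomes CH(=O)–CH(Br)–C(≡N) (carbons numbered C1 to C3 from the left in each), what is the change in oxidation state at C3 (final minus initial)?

Before: C3 has 1 bond to C, 3 bonds to O → oxidation state +3.
After: C3 has 1 bond to C, 3 bonds to N → oxidation state +3.
Δ = +3 − (+3) = 0, so no net redox change at C3.

0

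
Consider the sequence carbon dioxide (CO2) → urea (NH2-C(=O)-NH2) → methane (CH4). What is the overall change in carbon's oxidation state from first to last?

Carbon oxidation states along the series — carbon dioxide: +4, urea: +4, methane: -4.
Net change = -4 − (+4) = -8.

-8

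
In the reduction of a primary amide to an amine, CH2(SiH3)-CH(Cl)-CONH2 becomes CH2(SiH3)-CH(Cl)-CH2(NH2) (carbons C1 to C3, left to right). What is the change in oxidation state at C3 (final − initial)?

Before: C3 has 1 bond to C, 2 bonds to O, 1 bond to N → oxidation state +3.
After: C3 has 1 bond to C, 2 bonds to H, 1 bond to N → oxidation state -1.
Δ = -1 − (+3) = -4, so this is a reduction at C3.

-4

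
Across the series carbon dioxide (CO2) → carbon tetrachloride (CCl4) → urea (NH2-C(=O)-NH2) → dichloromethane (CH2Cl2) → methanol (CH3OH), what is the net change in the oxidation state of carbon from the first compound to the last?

Carbon oxidation states along the series — carbon dioxide: +4, carbon tetrachloride: +4, urea: +4, dichloromethane: 0, methanol: -2.
Net change = -2 − (+4) = -6.

-6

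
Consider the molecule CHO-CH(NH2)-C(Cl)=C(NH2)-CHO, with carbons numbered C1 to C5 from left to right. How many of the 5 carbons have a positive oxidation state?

Assign +1 per bond to O/N/halogen, −1 per bond to H or an electropositive element, and 0 per bond to carbon. Tallying each carbon:
C1: 1C, 1H, 2O → 0 − 1 + 2 = +1
C2: 2C, 1H, 1N → 0 − 1 + 1 = 0
C3: 3C, 1Cl → 0 + 1 = +1
C4: 3C, 1N → 0 + 1 = +1
C5: 1C, 1H, 2O → 0 − 1 + 2 = +1
4 carbons (C1, C3, C4, C5) meet the condition.

4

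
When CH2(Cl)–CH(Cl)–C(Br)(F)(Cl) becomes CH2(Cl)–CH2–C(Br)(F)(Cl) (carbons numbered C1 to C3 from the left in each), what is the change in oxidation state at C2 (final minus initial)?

Before: C2 has 2 bonds to C, 1 bond to H, 1 bond to Cl → oxidation state 0.
After: C2 has 2 bonds to C, 2 bonds to H → oxidation state -2.
Δ = -2 − (0) = -2, so this is a reduction at C2.

-2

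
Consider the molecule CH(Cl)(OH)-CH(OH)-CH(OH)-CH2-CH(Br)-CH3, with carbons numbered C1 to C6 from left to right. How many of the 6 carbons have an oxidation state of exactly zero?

Bonds to more-electronegative neighbours contribute +1 each, bonds to H or metals contribute −1 each, and C–C bonds contribute 0. Tallying each carbon:
C1: 1C, 1H, 1O, 1Cl → 0 − 1 + 1 + 1 = +1
C2: 2C, 1H, 1O → 0 − 1 + 1 = 0
C3: 2C, 1H, 1O → 0 − 1 + 1 = 0
C4: 2C, 2H → 0 − 2 = -2
C5: 2C, 1H, 1Br → 0 − 1 + 1 = 0
C6: 1C, 3H → 0 − 3 = -3
3 carbons (C2, C3, C5) meet the condition.

3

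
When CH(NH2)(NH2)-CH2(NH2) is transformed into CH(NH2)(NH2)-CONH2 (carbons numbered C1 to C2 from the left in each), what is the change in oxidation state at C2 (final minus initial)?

Before: C2 has 1 bond to C, 2 bonds to H, 1 bond to N → oxidation state -1.
After: C2 has 1 bond to C, 2 bonds to O, 1 bond to N → oxidation state +3.
Δ = +3 − (-1) = +4, so this is an oxidation at C2.

+4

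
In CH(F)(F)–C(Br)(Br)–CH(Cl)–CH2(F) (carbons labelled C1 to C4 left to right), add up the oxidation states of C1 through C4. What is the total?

+2

Tallying each carbon's bonds:
C1: 1C, 1H, 2F → 0 − 1 + 2 = +1
C2: 2C, 2Br → 0 + 2 = +2
C3: 2C, 1H, 1Cl → 0 − 1 + 1 = 0
C4: 1C, 2H, 1F → 0 − 2 + 1 = -1
Sum = +1 + 2 + 0 − 1 = +2.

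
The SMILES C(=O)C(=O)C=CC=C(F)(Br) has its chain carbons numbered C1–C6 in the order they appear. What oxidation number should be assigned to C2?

+2

Each bond to a more electronegative atom (O, N, halogen) counts +1, each bond to a less electronegative atom (H, metal, B, Si) counts −1, and each C–C bond counts 0.
C2 has one bond to C (0), one bond to C (0), a double bond to O (2×+1 = +2).
Oxidation state = 0 + 0 + 2 = +2.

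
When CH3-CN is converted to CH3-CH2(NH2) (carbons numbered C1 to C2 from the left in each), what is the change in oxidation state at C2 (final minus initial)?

Before: C2 has 1 bond to C, 3 bonds to N → oxidation state +3.
After: C2 has 1 bond to C, 2 bonds to H, 1 bond to N → oxidation state -1.
Δ = -1 − (+3) = -4, so this is a reduction at C2.

-4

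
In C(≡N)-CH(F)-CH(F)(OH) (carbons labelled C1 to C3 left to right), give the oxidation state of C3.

+1

C3 has one bond to C (0), one bond to H (-1), one bond to F (+1), one bond to O (+1).
Oxidation state = 0 − 1 + 1 + 1 = +1.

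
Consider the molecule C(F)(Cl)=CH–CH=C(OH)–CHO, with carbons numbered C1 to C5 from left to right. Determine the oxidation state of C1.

+2

Bonds to more-electronegative neighbours contribute +1 each, bonds to H or metals contribute −1 each, and C–C bonds contribute 0.
C1 has a double bond to C (2×0 = 0), one bond to F (+1), one bond to Cl (+1).
Oxidation state = 0 + 1 + 1 = +2.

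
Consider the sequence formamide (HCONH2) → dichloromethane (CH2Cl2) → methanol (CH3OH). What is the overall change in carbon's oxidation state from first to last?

Carbon oxidation states along the series — formamide: +2, dichloromethane: 0, methanol: -2.
Net change = -2 − (+2) = -4.

-4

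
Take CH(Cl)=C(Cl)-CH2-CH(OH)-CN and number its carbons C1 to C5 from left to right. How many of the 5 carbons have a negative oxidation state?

1

Tallying each carbon's bonds:
C1: 2C, 1H, 1Cl → 0 − 1 + 1 = 0
C2: 3C, 1Cl → 0 + 1 = +1
C3: 2C, 2H → 0 − 2 = -2
C4: 2C, 1H, 1O → 0 − 1 + 1 = 0
C5: 1C, 3N → 0 + 3 = +3
1 carbon (C3) meets the condition.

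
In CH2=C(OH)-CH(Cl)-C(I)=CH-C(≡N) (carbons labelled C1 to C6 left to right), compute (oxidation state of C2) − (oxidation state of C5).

C2: 3C, 1O → 0 + 1 = +1
C5: 3C, 1H → 0 − 1 = -1
Difference: +1 − (-1) = +2.

+2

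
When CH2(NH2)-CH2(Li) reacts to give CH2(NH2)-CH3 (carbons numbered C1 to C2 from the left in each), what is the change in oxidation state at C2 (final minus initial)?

0

Before: C2 has 1 bond to C, 2 bonds to H, 1 bond to Li → oxidation state -3.
After: C2 has 1 bond to C, 3 bonds to H → oxidation state -3.
Δ = -3 − (-3) = 0, so no net redox change at C2.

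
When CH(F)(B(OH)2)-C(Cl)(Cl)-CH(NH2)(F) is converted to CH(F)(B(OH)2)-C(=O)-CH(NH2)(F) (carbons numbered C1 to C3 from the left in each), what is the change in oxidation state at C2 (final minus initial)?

0

Before: C2 has 2 bonds to C, 2 bonds to Cl → oxidation state +2.
After: C2 has 2 bonds to C, 2 bonds to O → oxidation state +2.
Δ = +2 − (+2) = 0, so no net redox change at C2.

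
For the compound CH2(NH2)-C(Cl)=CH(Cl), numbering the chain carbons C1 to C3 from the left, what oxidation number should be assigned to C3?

C3 has a double bond to C (2×0 = 0), one bond to Cl (+1), one bond to H (-1).
Oxidation state = 0 + 1 − 1 = 0.

0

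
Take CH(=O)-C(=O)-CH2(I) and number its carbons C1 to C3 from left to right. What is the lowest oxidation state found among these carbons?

Tallying each carbon's bonds:
C1: 1C, 1H, 2O → 0 − 1 + 2 = +1
C2: 2C, 2O → 0 + 2 = +2
C3: 1C, 2H, 1I → 0 − 2 + 1 = -1
The lowest value is -1.

-1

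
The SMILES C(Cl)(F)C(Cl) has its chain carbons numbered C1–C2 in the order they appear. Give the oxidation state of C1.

+1

Each bond to a more electronegative atom (O, N, halogen) counts +1, each bond to a less electronegative atom (H, metal, B, Si) counts −1, and each C–C bond counts 0.
C1 has one bond to C (0), one bond to Cl (+1), one bond to H (-1), one bond to F (+1).
Oxidation state = 0 + 1 − 1 + 1 = +1.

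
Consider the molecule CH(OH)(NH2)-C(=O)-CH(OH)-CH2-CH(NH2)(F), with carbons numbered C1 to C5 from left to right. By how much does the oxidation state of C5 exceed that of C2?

-1

C5: 1C, 1H, 1N, 1F → 0 − 1 + 1 + 1 = +1
C2: 2C, 2O → 0 + 2 = +2
Difference: +1 − (+2) = -1.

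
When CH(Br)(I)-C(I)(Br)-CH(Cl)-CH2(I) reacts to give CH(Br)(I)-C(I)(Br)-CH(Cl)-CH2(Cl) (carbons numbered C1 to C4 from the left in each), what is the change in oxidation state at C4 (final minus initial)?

Before: C4 has 1 bond to C, 2 bonds to H, 1 bond to I → oxidation state -1.
After: C4 has 1 bond to C, 2 bonds to H, 1 bond to Cl → oxidation state -1.
Δ = -1 − (-1) = 0, so no net redox change at C4.

0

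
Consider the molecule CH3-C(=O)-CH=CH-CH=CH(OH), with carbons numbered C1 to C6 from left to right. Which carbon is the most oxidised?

C2

Bonds to more-electronegative neighbours contribute +1 each, bonds to H or metals contribute −1 each, and C–C bonds contribute 0. Tallying each carbon:
C1: 1C, 3H → 0 − 3 = -3
C2: 2C, 2O → 0 + 2 = +2
C3: 3C, 1H → 0 − 1 = -1
C4: 3C, 1H → 0 − 1 = -1
C5: 3C, 1H → 0 − 1 = -1
C6: 2C, 1H, 1O → 0 − 1 + 1 = 0
The most oxidised carbon is C2 at +2.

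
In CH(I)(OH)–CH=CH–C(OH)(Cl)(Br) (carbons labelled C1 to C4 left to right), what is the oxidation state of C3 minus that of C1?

-2

C3: 3C, 1H → 0 − 1 = -1
C1: 1C, 1H, 1O, 1I → 0 − 1 + 1 + 1 = +1
Difference: -1 − (+1) = -2.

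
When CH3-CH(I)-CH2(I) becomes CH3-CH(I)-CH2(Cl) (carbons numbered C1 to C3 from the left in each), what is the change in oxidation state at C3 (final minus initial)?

Before: C3 has 1 bond to C, 2 bonds to H, 1 bond to I → oxidation state -1.
After: C3 has 1 bond to C, 2 bonds to H, 1 bond to Cl → oxidation state -1.
Δ = -1 − (-1) = 0, so no net redox change at C3.

0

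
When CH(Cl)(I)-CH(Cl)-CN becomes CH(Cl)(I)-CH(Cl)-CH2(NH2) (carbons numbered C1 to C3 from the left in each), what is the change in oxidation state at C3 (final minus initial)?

Before: C3 has 1 bond to C, 3 bonds to N → oxidation state +3.
After: C3 has 1 bond to C, 2 bonds to H, 1 bond to N → oxidation state -1.
Δ = -1 − (+3) = -4, so this is a reduction at C3.

-4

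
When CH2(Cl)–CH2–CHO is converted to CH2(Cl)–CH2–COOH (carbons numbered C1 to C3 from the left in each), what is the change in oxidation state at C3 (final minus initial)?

Before: C3 has 1 bond to C, 1 bond to H, 2 bonds to O → oxidation state +1.
After: C3 has 1 bond to C, 3 bonds to O → oxidation state +3.
Δ = +3 − (+1) = +2, so this is an oxidation at C3.

+2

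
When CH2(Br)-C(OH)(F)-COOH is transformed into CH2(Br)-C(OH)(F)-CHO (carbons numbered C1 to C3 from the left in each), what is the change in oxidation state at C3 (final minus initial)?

-2

Before: C3 has 1 bond to C, 3 bonds to O → oxidation state +3.
After: C3 has 1 bond to C, 1 bond to H, 2 bonds to O → oxidation state +1.
Δ = +1 − (+3) = -2, so this is a reduction at C3.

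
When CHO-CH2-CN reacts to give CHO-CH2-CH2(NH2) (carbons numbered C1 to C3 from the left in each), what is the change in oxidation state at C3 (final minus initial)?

Before: C3 has 1 bond to C, 3 bonds to N → oxidation state +3.
After: C3 has 1 bond to C, 2 bonds to H, 1 bond to N → oxidation state -1.
Δ = -1 − (+3) = -4, so this is a reduction at C3.

-4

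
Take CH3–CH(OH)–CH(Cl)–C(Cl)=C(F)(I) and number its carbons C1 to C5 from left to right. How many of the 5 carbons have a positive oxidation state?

Tallying each carbon's bonds:
C1: 1C, 3H → 0 − 3 = -3
C2: 2C, 1H, 1O → 0 − 1 + 1 = 0
C3: 2C, 1H, 1Cl → 0 − 1 + 1 = 0
C4: 3C, 1Cl → 0 + 1 = +1
C5: 2C, 1F, 1I → 0 + 1 + 1 = +2
2 carbons (C4, C5) meet the condition.

2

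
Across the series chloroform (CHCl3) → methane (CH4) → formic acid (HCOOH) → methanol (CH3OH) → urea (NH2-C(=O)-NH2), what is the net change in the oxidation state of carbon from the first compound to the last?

+2

Carbon oxidation states along the series — chloroform: +2, methane: -4, formic acid: +2, methanol: -2, urea: +4.
Net change = +4 − (+2) = +2.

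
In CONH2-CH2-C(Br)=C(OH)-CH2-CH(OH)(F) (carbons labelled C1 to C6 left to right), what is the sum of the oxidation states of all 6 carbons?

+2

Count +1 for every bond to an atom more electronegative than carbon and −1 for every bond to one less electronegative; C–C bonds are 0. Tallying each carbon:
C1: 1C, 2O, 1N → 0 + 2 + 1 = +3
C2: 2C, 2H → 0 − 2 = -2
C3: 3C, 1Br → 0 + 1 = +1
C4: 3C, 1O → 0 + 1 = +1
C5: 2C, 2H → 0 − 2 = -2
C6: 1C, 1H, 1O, 1F → 0 − 1 + 1 + 1 = +1
Sum = +3 − 2 + 1 + 1 − 2 + 1 = +2.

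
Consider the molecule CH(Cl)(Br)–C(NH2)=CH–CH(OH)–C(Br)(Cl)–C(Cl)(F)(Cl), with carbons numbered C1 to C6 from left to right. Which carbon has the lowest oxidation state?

C3

Assign +1 per bond to O/N/halogen, −1 per bond to H or an electropositive element, and 0 per bond to carbon. Tallying each carbon:
C1: 1C, 1H, 1Cl, 1Br → 0 − 1 + 1 + 1 = +1
C2: 3C, 1N → 0 + 1 = +1
C3: 3C, 1H → 0 − 1 = -1
C4: 2C, 1H, 1O → 0 − 1 + 1 = 0
C5: 2C, 1Cl, 1Br → 0 + 1 + 1 = +2
C6: 1C, 1F, 2Cl → 0 + 1 + 2 = +3
The most reduced carbon is C3 at -1.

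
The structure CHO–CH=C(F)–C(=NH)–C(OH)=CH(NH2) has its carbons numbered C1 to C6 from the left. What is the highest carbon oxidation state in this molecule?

+2

Bonds to more-electronegative neighbours contribute +1 each, bonds to H or metals contribute −1 each, and C–C bonds contribute 0. Tallying each carbon:
C1: 1C, 1H, 2O → 0 − 1 + 2 = +1
C2: 3C, 1H → 0 − 1 = -1
C3: 3C, 1F → 0 + 1 = +1
C4: 2C, 2N → 0 + 2 = +2
C5: 3C, 1O → 0 + 1 = +1
C6: 2C, 1H, 1N → 0 − 1 + 1 = 0
The highest value is +2.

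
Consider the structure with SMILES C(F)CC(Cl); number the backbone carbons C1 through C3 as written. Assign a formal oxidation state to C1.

-1

Assign +1 per bond to O/N/halogen, −1 per bond to H or an electropositive element, and 0 per bond to carbon.
C1 has one bond to C (0), one bond to H (-1), one bond to F (+1), one bond to H (-1).
Oxidation state = 0 − 1 + 1 − 1 = -1.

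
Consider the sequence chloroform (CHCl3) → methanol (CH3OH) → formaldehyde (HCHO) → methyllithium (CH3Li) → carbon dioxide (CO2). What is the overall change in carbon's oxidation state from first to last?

+2

Carbon oxidation states along the series — chloroform: +2, methanol: -2, formaldehyde: 0, methyllithium: -4, carbon dioxide: +4.
Net change = +4 − (+2) = +2.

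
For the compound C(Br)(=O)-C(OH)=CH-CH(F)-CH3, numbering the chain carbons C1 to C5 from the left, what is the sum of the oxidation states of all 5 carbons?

Tallying each carbon's bonds:
C1: 1C, 2O, 1Br → 0 + 2 + 1 = +3
C2: 3C, 1O → 0 + 1 = +1
C3: 3C, 1H → 0 − 1 = -1
C4: 2C, 1H, 1F → 0 − 1 + 1 = 0
C5: 1C, 3H → 0 − 3 = -3
Sum = +3 + 1 − 1 + 0 − 3 = 0.

0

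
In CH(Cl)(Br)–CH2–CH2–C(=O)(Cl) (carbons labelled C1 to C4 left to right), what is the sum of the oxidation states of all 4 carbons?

Tallying each carbon's bonds:
C1: 1C, 1H, 1Cl, 1Br → 0 − 1 + 1 + 1 = +1
C2: 2C, 2H → 0 − 2 = -2
C3: 2C, 2H → 0 − 2 = -2
C4: 1C, 2O, 1Cl → 0 + 2 + 1 = +3
Sum = +1 − 2 − 2 + 3 = 0.

0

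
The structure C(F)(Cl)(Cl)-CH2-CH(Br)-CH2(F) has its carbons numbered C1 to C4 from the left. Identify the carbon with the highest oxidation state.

C1

Tallying each carbon's bonds:
C1: 1C, 1F, 2Cl → 0 + 1 + 2 = +3
C2: 2C, 2H → 0 − 2 = -2
C3: 2C, 1H, 1Br → 0 − 1 + 1 = 0
C4: 1C, 2H, 1F → 0 − 2 + 1 = -1
The most oxidised carbon is C1 at +3.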